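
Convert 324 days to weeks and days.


46 weeks 2 days

Weeks: 324 ÷ 7 = 46 remainder 2


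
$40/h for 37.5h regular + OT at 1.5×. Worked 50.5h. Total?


$2280.00

Regular: 37.5h × $40 = $1500.00
Overtime: 50.5 - 37.5 = 13.0h
OT pay: 13.0h × $40 × 1.5 = $780.00
Total = $1500.00 + $780.00 = $2280.00


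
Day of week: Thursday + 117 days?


Tuesday

Start: Thursday (index 3)
(3 + 117) mod 7
= 120 mod 7
= 1
Index 1 → Tuesday


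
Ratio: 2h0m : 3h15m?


Duration 1: 120 minutes
Duration 2: 195 minutes
Ratio = 120:195
GCD = 15
Simplified = 8:13
As a decimal: 8/13 ≈ 0.62

8:13 (0.62)


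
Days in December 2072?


31 days

Month: December (month 12)
December has 31 days


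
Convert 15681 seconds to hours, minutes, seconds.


4h 21m 21s

Hours: 15681 ÷ 3600 = 4 remainder 1281
Minutes: 1281 ÷ 60 = 21 remainder 21
Seconds: 21


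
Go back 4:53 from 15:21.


Start: 921 minutes from midnight
Subtract: 293 minutes
Remaining: 921 - 293 = 628
Hours: 10, Minutes: 28

10:28


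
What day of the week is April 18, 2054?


Saturday

Zeller's congruence:
q=18, m=4, k=54, j=20
h = (18 + ⌊13×5/5⌋ + 54 + ⌊54/4⌋ + ⌊20/4⌋ - 2×20) mod 7
= (18 + 13 + 54 + 13 + 5 - 40) mod 7
= 63 mod 7 = 0
h=0 → Saturday


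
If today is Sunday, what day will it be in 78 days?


Start: Sunday (index 6)
(6 + 78) mod 7
= 84 mod 7
= 0
Index 0 → Monday

Monday


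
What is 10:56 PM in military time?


22:56

Input: 10:56 PM
PM: 10 + 12 = 22


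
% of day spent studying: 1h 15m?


Time: 75 minutes
Day: 1440 minutes
Percentage = (75/1440) × 100 ≈ 5.2%

5.2%


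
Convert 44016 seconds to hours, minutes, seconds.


Hours: 44016 ÷ 3600 = 12 remainder 816
Minutes: 816 ÷ 60 = 13 remainder 36
Seconds: 36

12h 13m 36s


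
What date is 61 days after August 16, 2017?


October 16, 2017

Start: August 16, 2017
Add 61 days
August 16 → September 1: 31 - 16 + 1 = 16 days (61 - 16 = 45 left)
September 1 → October 1: 30 - 1 + 1 = 30 days (45 - 30 = 15 left)
October 1 + 15 = October 16, 2017


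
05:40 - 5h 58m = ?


Start: 340 minutes from midnight
Subtract: 358 minutes
Remaining: 340 - 358 = -18
Negative → add 24×60 = 1422
Hours: 23, Minutes: 42

23:42


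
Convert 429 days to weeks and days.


Weeks: 429 ÷ 7 = 61 remainder 2

61 weeks 2 days


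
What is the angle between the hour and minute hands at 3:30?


75.0°

Hour hand = 3×30 + 30×0.5 = 105.0°
Minute hand = 30×6 = 180°
Difference = |105.0 - 180| = 75.0°


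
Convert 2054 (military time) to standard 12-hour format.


8:54 PM

Hour: 20
20 - 12 = 8 → PM


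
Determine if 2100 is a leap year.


No

Rules: divisible by 4 AND (not by 100 OR by 400)
2100 ÷ 4 = 525 exactly → divisible by 4
2100 ÷ 100 = 21 exactly → divisible by 100
2100 ÷ 400 = 5 remainder 100 → not divisible by 400
Divisible by 100 but not by 400 → not a leap year


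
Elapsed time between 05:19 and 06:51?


End time in minutes: 6×60 + 51 = 411
Start time in minutes: 5×60 + 19 = 319
Difference = 411 - 319 = 92 minutes
= 1 hours 32 minutes

1h 32m


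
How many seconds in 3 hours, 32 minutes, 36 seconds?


12756 seconds

Hours: 3 × 3600 = 10800
Minutes: 32 × 60 = 1920
Seconds: 36
Total = 10800 + 1920 + 36 = 12756


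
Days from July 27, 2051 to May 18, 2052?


From July 27, 2051 to May 18, 2052
Rest of July 2051: 31 - 27 = 4
Full months: August 31, September 30, October 31, November 30, December 31, January 31, February 2052 29, March 31, April 30
Days into May 2052: 18
Total = 4 + 31 + 30 + 31 + 30 + 31 + 31 + 29 + 31 + 30 + 18 = 296 days

296 days


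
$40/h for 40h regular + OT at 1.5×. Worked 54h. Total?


Regular: 40h × $40 = $1600.00
Overtime: 54 - 40 = 14h
OT pay: 14h × $40 × 1.5 = $840.00
Total = $1600.00 + $840.00 = $2440.00

$2440.00


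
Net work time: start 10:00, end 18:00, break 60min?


Total time = (18×60+0) - (10×60+0)
= 1080 - 600 = 480 min
Minus break: 480 - 60 = 420 min
= 7h 0m

7h 0m (420 minutes)


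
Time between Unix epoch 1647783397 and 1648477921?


Difference = 1648477921 - 1647783397 = 694524 seconds
In hours: 694524 / 3600 ≈ 192.9
In days: 694524 / 86400 ≈ 8.04

694524 seconds (192.9 hours / 8.04 days)


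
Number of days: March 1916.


Month: March (month 3)
March has 31 days

31 days


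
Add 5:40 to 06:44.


12:24

Start: 404 minutes from midnight
Add: 340 minutes
Total: 744 minutes
Hours: 744 ÷ 60 = 12 remainder 24


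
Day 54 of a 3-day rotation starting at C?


Shifts: A, B, C
Start: C (index 2)
Day 54: (2 + 54 - 1) mod 3
= 55 mod 3
= 1
Index 1 → shift B

Shift B


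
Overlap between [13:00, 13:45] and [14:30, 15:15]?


Meeting A: 780-825 (in minutes from midnight)
Meeting B: 870-915
Overlap start = max(780, 870) = 870
Overlap end = min(825, 915) = 825
Overlap = max(0, 825 - 870) = 0 min

0 minutes


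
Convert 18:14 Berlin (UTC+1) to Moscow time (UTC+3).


Time difference = UTC+3 - UTC+1 = +2 hours
New hour = (18 + 2) mod 24
= 20 mod 24 = 20
Minutes unchanged → 20:14

20:14


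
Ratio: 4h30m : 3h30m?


Duration 1: 270 minutes
Duration 2: 210 minutes
Ratio = 270:210
GCD = 30
Simplified = 9:7
As a decimal: 9/7 ≈ 1.29

9:7 (1.29)


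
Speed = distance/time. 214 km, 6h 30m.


Distance: 214 km
Time: 6h 30m = 390 min = 390/60 = 13/2 hours
Speed = 214 ÷ (13/2) = 214 × 2 / 13 = 428/13 ≈ 32.9 km/h

32.9 km/h


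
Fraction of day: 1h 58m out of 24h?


Total minutes: 1×60 + 58 = 118
Day = 24×60 = 1440 minutes
Fraction = 118/1440 ≈ 0.0819
As a percentage: 118/1440 × 100 ≈ 8.19%

0.0819 (8.19%)


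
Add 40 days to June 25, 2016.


Start: June 25, 2016
Add 40 days
June 25 → July 1: 30 - 25 + 1 = 6 days (40 - 6 = 34 left)
July 1 → August 1: 31 - 1 + 1 = 31 days (34 - 31 = 3 left)
August 1 + 3 = August 4, 2016

August 4, 2016


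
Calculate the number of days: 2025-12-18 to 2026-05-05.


From December 18, 2025 to May 5, 2026
Rest of December 2025: 31 - 18 = 13
Full months: January 31, February 2026 28, March 31, April 30
Days into May 2026: 5
Total = 13 + 31 + 28 + 31 + 30 + 5 = 138 days

138 days


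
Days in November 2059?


30 days

Month: November (month 11)
November has 30 days


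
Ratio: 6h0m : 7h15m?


24:29 (0.83)

Duration 1: 360 minutes
Duration 2: 435 minutes
Ratio = 360:435
GCD = 15
Simplified = 24:29
As a decimal: 24/29 ≈ 0.83


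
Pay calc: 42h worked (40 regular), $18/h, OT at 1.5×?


Regular: 40h × $18 = $720.00
Overtime: 42 - 40 = 2h
OT pay: 2h × $18 × 1.5 = $54.00
Total = $720.00 + $54.00 = $774.00

$774.00


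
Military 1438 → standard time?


2:38 PM

Hour: 14
14 - 12 = 2 → PM


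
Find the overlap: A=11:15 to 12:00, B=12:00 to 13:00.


0 minutes

Meeting A: 675-720 (in minutes from midnight)
Meeting B: 720-780
Overlap start = max(675, 720) = 720
Overlap end = min(720, 780) = 720
Overlap = max(0, 720 - 720) = 0 min


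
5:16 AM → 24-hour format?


05:16

Input: 5:16 AM
AM hour stays: 5


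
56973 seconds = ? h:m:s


Hours: 56973 ÷ 3600 = 15 remainder 2973
Minutes: 2973 ÷ 60 = 49 remainder 33
Seconds: 33

15h 49m 33s


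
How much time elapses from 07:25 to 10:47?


End time in minutes: 10×60 + 47 = 647
Start time in minutes: 7×60 + 25 = 445
Difference = 647 - 445 = 202 minutes
= 3 hours 22 minutes

3h 22m


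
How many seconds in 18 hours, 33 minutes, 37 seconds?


66817 seconds

Hours: 18 × 3600 = 64800
Minutes: 33 × 60 = 1980
Seconds: 37
Total = 64800 + 1980 + 37 = 66817


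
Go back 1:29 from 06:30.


Start: 390 minutes from midnight
Subtract: 89 minutes
Remaining: 390 - 89 = 301
Hours: 5, Minutes: 1

05:01


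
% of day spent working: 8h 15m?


34.4%

Time: 495 minutes
Day: 1440 minutes
Percentage = (495/1440) × 100 ≈ 34.4%


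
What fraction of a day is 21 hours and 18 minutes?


Total minutes: 21×60 + 18 = 1278
Day = 24×60 = 1440 minutes
Fraction = 1278/1440 = 0.8875
As a percentage: 1278/1440 × 100 = 88.75%

0.8875 (88.75%)


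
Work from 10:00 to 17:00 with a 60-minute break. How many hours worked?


6h 0m (360 minutes)

Total time = (17×60+0) - (10×60+0)
= 1020 - 600 = 420 min
Minus break: 420 - 60 = 360 min
= 6h 0m


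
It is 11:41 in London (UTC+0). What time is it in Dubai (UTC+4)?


15:41

Time difference = UTC+4 - UTC+0 = +4 hours
New hour = (11 + 4) mod 24
= 15 mod 24 = 15
Minutes unchanged → 15:41


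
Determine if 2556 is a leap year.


Yes

Rules: divisible by 4 AND (not by 100 OR by 400)
2556 ÷ 4 = 639 exactly → divisible by 4
2556 ÷ 100 = 25 remainder 56 → not divisible by 100
Divisible by 4 but not by 100 → leap year


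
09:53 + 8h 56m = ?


18:49

Start: 593 minutes from midnight
Add: 536 minutes
Total: 1129 minutes
Hours: 1129 ÷ 60 = 18 remainder 49


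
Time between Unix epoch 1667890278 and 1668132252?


Difference = 1668132252 - 1667890278 = 241974 seconds
In hours: 241974 / 3600 ≈ 67.2
In days: 241974 / 86400 ≈ 2.80

241974 seconds (67.2 hours / 2.80 days)


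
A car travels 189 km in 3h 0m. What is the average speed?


Distance: 189 km
Time: 3 hours
Speed = 189 / 3 = 63.0 km/h

63.0 km/h


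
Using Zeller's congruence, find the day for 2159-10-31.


Zeller's congruence:
q=31, m=10, k=59, j=21
h = (31 + ⌊13×11/5⌋ + 59 + ⌊59/4⌋ + ⌊21/4⌋ - 2×21) mod 7
= (31 + 28 + 59 + 14 + 5 - 42) mod 7
= 95 mod 7 = 4
h=4 → Wednesday

Wednesday


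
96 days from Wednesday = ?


Monday

Start: Wednesday (index 2)
(2 + 96) mod 7
= 98 mod 7
= 0
Index 0 → Monday


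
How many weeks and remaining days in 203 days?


29 weeks 0 days

Weeks: 203 ÷ 7 = 29 remainder 0


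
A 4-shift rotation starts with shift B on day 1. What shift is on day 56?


Shifts: A, B, C, D
Start: B (index 1)
Day 56: (1 + 56 - 1) mod 4
= 56 mod 4
= 0
Index 0 → shift A

Shift A


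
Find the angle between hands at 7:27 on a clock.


Hour hand = 7×30 + 27×0.5 = 223.5°
Minute hand = 27×6 = 162°
Difference = |223.5 - 162| = 61.5°

61.5°


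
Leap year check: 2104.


Rules: divisible by 4 AND (not by 100 OR by 400)
2104 ÷ 4 = 526 exactly → divisible by 4
2104 ÷ 100 = 21 remainder 4 → not divisible by 100
Divisible by 4 but not by 100 → leap year

Yes


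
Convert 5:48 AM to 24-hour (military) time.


Input: 5:48 AM
AM hour stays: 5

05:48


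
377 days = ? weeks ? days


Weeks: 377 ÷ 7 = 53 remainder 6

53 weeks 6 days


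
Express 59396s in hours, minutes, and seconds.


Hours: 59396 ÷ 3600 = 16 remainder 1796
Minutes: 1796 ÷ 60 = 29 remainder 56
Seconds: 56

16h 29m 56s


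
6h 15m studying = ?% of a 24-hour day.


Time: 375 minutes
Day: 1440 minutes
Percentage = (375/1440) × 100 ≈ 26.0%

26.0%


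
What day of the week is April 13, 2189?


Monday

Zeller's congruence:
q=13, m=4, k=89, j=21
h = (13 + ⌊13×5/5⌋ + 89 + ⌊89/4⌋ + ⌊21/4⌋ - 2×21) mod 7
= (13 + 13 + 89 + 22 + 5 - 42) mod 7
= 100 mod 7 = 2
h=2 → Monday


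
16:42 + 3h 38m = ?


Start: 1002 minutes from midnight
Add: 218 minutes
Total: 1220 minutes
Hours: 1220 ÷ 60 = 20 remainder 20

20:20


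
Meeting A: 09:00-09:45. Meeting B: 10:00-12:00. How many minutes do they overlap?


0 minutes

Meeting A: 540-585 (in minutes from midnight)
Meeting B: 600-720
Overlap start = max(540, 600) = 600
Overlap end = min(585, 720) = 585
Overlap = max(0, 585 - 600) = 0 min


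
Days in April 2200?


Month: April (month 4)
April has 30 days

30 days


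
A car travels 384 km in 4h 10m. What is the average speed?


Distance: 384 km
Time: 4h 10m = 250 min = 250/60 = 25/6 hours
Speed = 384 ÷ (25/6) = 384 × 6 / 25 = 2304/25 ≈ 92.2 km/h

92.2 km/h


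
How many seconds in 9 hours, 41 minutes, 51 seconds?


34911 seconds

Hours: 9 × 3600 = 32400
Minutes: 41 × 60 = 2460
Seconds: 51
Total = 32400 + 2460 + 51 = 34911


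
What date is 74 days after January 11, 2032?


March 25, 2032

Start: January 11, 2032
Add 74 days
January 11 → February 1: 31 - 11 + 1 = 21 days (74 - 21 = 53 left)
February 1 → March 1: 29 - 1 + 1 = 29 days (53 - 29 = 24 left)
March 1 + 24 = March 25, 2032


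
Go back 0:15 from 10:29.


10:14

Start: 629 minutes from midnight
Subtract: 15 minutes
Remaining: 629 - 15 = 614
Hours: 10, Minutes: 14


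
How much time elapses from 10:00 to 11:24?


1h 24m

End time in minutes: 11×60 + 24 = 684
Start time in minutes: 10×60 + 0 = 600
Difference = 684 - 600 = 84 minutes
= 1 hours 24 minutes


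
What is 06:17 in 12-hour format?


6:17 AM

Hour: 6
6 < 12 → AM


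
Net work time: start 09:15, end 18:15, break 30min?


Total time = (18×60+15) - (9×60+15)
= 1095 - 555 = 540 min
Minus break: 540 - 30 = 510 min
= 8h 30m

8h 30m (510 minutes)


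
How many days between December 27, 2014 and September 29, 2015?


From December 27, 2014 to September 29, 2015
Rest of December 2014: 31 - 27 = 4
Full months: January 31, February 2015 28, March 31, April 30, May 31, June 30, July 31, August 31
Days into September 2015: 29
Total = 4 + 31 + 28 + 31 + 30 + 31 + 30 + 31 + 31 + 29 = 276 days

276 days


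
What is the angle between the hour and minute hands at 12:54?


63.0°

Hour hand (12 ≡ 0 on the dial): 0×30 + 54×0.5 = 27.0°
Minute hand = 54×6 = 324°
Difference = |27.0 - 324| = 297.0°
Since > 180°: 360 - 297.0 = 63.0°


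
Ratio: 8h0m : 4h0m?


Duration 1: 480 minutes
Duration 2: 240 minutes
Ratio = 480:240
GCD = 240
Simplified = 2:1
As a decimal: 2/1 = 2.00

2:1 (2.00)


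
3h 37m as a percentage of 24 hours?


0.1507 (15.07%)

Total minutes: 3×60 + 37 = 217
Day = 24×60 = 1440 minutes
Fraction = 217/1440 ≈ 0.1507
As a percentage: 217/1440 × 100 ≈ 15.07%


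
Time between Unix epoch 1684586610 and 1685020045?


433435 seconds (120.4 hours / 5.02 days)

Difference = 1685020045 - 1684586610 = 433435 seconds
In hours: 433435 / 3600 ≈ 120.4
In days: 433435 / 86400 ≈ 5.02


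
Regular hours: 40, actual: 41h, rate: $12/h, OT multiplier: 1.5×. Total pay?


Regular: 40h × $12 = $480.00
Overtime: 41 - 40 = 1h
OT pay: 1h × $12 × 1.5 = $18.00
Total = $480.00 + $18.00 = $498.00

$498.00


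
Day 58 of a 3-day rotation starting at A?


Shift A

Shifts: A, B, C
Start: A (index 0)
Day 58: (0 + 58 - 1) mod 3
= 57 mod 3
= 0
Index 0 → shift A


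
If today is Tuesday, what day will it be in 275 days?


Thursday

Start: Tuesday (index 1)
(1 + 275) mod 7
= 276 mod 7
= 3
Index 3 → Thursday


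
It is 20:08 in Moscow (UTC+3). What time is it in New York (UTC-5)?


Time difference = UTC-5 - UTC+3 = -8 hours
New hour = (20 -8) mod 24
= 12 mod 24 = 12
Minutes unchanged → 12:08

12:08


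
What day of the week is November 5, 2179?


Friday

Zeller's congruence:
q=5, m=11, k=79, j=21
h = (5 + ⌊13×12/5⌋ + 79 + ⌊79/4⌋ + ⌊21/4⌋ - 2×21) mod 7
= (5 + 31 + 79 + 19 + 5 - 42) mod 7
= 97 mod 7 = 6
h=6 → Friday


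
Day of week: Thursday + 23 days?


Start: Thursday (index 3)
(3 + 23) mod 7
= 26 mod 7
= 5
Index 5 → Saturday

Saturday


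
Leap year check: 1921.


No

Rules: divisible by 4 AND (not by 100 OR by 400)
1921 ÷ 4 = 480 remainder 1 → not divisible by 4
Not divisible by 4 → not a leap year


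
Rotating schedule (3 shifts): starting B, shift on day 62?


Shifts: A, B, C
Start: B (index 1)
Day 62: (1 + 62 - 1) mod 3
= 62 mod 3
= 2
Index 2 → shift C

Shift C


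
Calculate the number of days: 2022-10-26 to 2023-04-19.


From October 26, 2022 to April 19, 2023
Rest of October 2022: 31 - 26 = 5
Full months: November 30, December 31, January 31, February 2023 28, March 31
Days into April 2023: 19
Total = 5 + 30 + 31 + 31 + 28 + 31 + 19 = 175 days

175 days


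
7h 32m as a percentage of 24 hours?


Total minutes: 7×60 + 32 = 452
Day = 24×60 = 1440 minutes
Fraction = 452/1440 ≈ 0.3139
As a percentage: 452/1440 × 100 ≈ 31.39%

0.3139 (31.39%)


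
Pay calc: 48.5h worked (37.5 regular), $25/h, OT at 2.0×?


$1487.50

Regular: 37.5h × $25 = $937.50
Overtime: 48.5 - 37.5 = 11.0h
OT pay: 11.0h × $25 × 2.0 = $550.00
Total = $937.50 + $550.00 = $1487.50


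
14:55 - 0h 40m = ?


14:15

Start: 895 minutes from midnight
Subtract: 40 minutes
Remaining: 895 - 40 = 855
Hours: 14, Minutes: 15


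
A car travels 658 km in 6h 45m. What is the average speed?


Distance: 658 km
Time: 6h 45m = 405 min = 405/60 = 27/4 hours
Speed = 658 ÷ (27/4) = 658 × 4 / 27 = 2632/27 ≈ 97.5 km/h

97.5 km/h


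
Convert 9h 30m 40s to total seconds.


Hours: 9 × 3600 = 32400
Minutes: 30 × 60 = 1800
Seconds: 40
Total = 32400 + 1800 + 40 = 34240

34240 seconds


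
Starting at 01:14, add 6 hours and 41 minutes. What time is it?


Start: 74 minutes from midnight
Add: 401 minutes
Total: 475 minutes
Hours: 475 ÷ 60 = 7 remainder 55

07:55


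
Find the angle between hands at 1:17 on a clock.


Hour hand = 1×30 + 17×0.5 = 38.5°
Minute hand = 17×6 = 102°
Difference = |38.5 - 102| = 63.5°

63.5°


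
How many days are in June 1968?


Month: June (month 6)
June has 30 days

30 days


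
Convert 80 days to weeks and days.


Weeks: 80 ÷ 7 = 11 remainder 3

11 weeks 3 days


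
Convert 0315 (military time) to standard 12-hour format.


Hour: 3
3 < 12 → AM

3:15 AM


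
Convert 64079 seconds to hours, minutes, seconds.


Hours: 64079 ÷ 3600 = 17 remainder 2879
Minutes: 2879 ÷ 60 = 47 remainder 59
Seconds: 59

17h 47m 59s


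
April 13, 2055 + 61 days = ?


June 13, 2055

Start: April 13, 2055
Add 61 days
April 13 → May 1: 30 - 13 + 1 = 18 days (61 - 18 = 43 left)
May 1 → June 1: 31 - 1 + 1 = 31 days (43 - 31 = 12 left)
June 1 + 12 = June 13, 2055


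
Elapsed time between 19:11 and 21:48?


2h 37m

End time in minutes: 21×60 + 48 = 1308
Start time in minutes: 19×60 + 11 = 1151
Difference = 1308 - 1151 = 157 minutes
= 2 hours 37 minutes


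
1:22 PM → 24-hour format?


13:22

Input: 1:22 PM
PM: 1 + 12 = 13


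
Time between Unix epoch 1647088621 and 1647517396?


Difference = 1647517396 - 1647088621 = 428775 seconds
In hours: 428775 / 3600 ≈ 119.1
In days: 428775 / 86400 ≈ 4.96

428775 seconds (119.1 hours / 4.96 days)


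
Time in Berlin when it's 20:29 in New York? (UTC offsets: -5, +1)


Time difference = UTC+1 - UTC-5 = +6 hours
New hour = (20 + 6) mod 24
= 26 mod 24 = 2
Minutes unchanged → 02:29; 26 ≥ 24 → next day

02:29 (next day)


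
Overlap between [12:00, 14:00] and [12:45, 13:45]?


60 minutes

Meeting A: 720-840 (in minutes from midnight)
Meeting B: 765-825
Overlap start = max(720, 765) = 765
Overlap end = min(840, 825) = 825
Overlap = max(0, 825 - 765) = 60 min


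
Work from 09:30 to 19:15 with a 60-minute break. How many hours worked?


Total time = (19×60+15) - (9×60+30)
= 1155 - 570 = 585 min
Minus break: 585 - 60 = 525 min
= 8h 45m

8h 45m (525 minutes)


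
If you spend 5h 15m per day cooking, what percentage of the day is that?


Time: 315 minutes
Day: 1440 minutes
Percentage = (315/1440) × 100 ≈ 21.9%

21.9%


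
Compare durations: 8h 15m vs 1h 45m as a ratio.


33:7 (4.71)

Duration 1: 495 minutes
Duration 2: 105 minutes
Ratio = 495:105
GCD = 15
Simplified = 33:7
As a decimal: 33/7 ≈ 4.71


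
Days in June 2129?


30 days

Month: June (month 6)
June has 30 days


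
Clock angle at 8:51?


Hour hand = 8×30 + 51×0.5 = 265.5°
Minute hand = 51×6 = 306°
Difference = |265.5 - 306| = 40.5°

40.5°


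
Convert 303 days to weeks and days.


Weeks: 303 ÷ 7 = 43 remainder 2

43 weeks 2 days


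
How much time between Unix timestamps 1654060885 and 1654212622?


Difference = 1654212622 - 1654060885 = 151737 seconds
In hours: 151737 / 3600 ≈ 42.1
In days: 151737 / 86400 ≈ 1.76

151737 seconds (42.1 hours / 1.76 days)


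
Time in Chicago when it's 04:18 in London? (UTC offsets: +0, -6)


Time difference = UTC-6 - UTC+0 = -6 hours
New hour = (4 -6) mod 24
= -2 mod 24 = 22
Minutes unchanged → 22:18; -2 < 0 → previous day

22:18 (previous day)


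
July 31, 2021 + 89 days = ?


October 28, 2021

Start: July 31, 2021
Add 89 days
July 31 → August 1: 31 - 31 + 1 = 1 days (89 - 1 = 88 left)
August 1 → September 1: 31 - 1 + 1 = 31 days (88 - 31 = 57 left)
September 1 → October 1: 30 - 1 + 1 = 30 days (57 - 30 = 27 left)
October 1 + 27 = October 28, 2021


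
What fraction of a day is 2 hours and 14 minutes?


0.0931 (9.31%)

Total minutes: 2×60 + 14 = 134
Day = 24×60 = 1440 minutes
Fraction = 134/1440 ≈ 0.0931
As a percentage: 134/1440 × 100 ≈ 9.31%


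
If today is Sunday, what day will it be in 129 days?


Start: Sunday (index 6)
(6 + 129) mod 7
= 135 mod 7
= 2
Index 2 → Wednesday

Wednesday


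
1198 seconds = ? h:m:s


0h 19m 58s

Hours: 1198 ÷ 3600 = 0 remainder 1198
Minutes: 1198 ÷ 60 = 19 remainder 58
Seconds: 58


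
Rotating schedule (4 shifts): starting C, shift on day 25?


Shifts: A, B, C, D
Start: C (index 2)
Day 25: (2 + 25 - 1) mod 4
= 26 mod 4
= 2
Index 2 → shift C

Shift C


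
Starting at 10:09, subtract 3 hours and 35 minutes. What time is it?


Start: 609 minutes from midnight
Subtract: 215 minutes
Remaining: 609 - 215 = 394
Hours: 6, Minutes: 34

06:34


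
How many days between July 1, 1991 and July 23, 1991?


22 days

From July 1, 1991 to July 23, 1991
Same month: 23 - 1 = 22 days


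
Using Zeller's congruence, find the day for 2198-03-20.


Tuesday

Zeller's congruence:
q=20, m=3, k=98, j=21
h = (20 + ⌊13×4/5⌋ + 98 + ⌊98/4⌋ + ⌊21/4⌋ - 2×21) mod 7
= (20 + 10 + 98 + 24 + 5 - 42) mod 7
= 115 mod 7 = 3
h=3 → Tuesday


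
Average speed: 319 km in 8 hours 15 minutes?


38.7 km/h

Distance: 319 km
Time: 8h 15m = 495 min = 495/60 = 33/4 hours
Speed = 319 ÷ (33/4) = 319 × 4 / 33 = 1276/33 ≈ 38.7 km/h


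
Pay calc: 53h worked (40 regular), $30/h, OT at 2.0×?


Regular: 40h × $30 = $1200.00
Overtime: 53 - 40 = 13h
OT pay: 13h × $30 × 2.0 = $780.00
Total = $1200.00 + $780.00 = $1980.00

$1980.00


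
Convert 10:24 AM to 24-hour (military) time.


Input: 10:24 AM
AM hour stays: 10

10:24


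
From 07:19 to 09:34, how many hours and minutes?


End time in minutes: 9×60 + 34 = 574
Start time in minutes: 7×60 + 19 = 439
Difference = 574 - 439 = 135 minutes
= 2 hours 15 minutes

2h 15m


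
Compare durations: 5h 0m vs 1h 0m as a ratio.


5:1 (5.00)

Duration 1: 300 minutes
Duration 2: 60 minutes
Ratio = 300:60
GCD = 60
Simplified = 5:1
As a decimal: 5/1 = 5.00


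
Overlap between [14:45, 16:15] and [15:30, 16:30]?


45 minutes

Meeting A: 885-975 (in minutes from midnight)
Meeting B: 930-990
Overlap start = max(885, 930) = 930
Overlap end = min(975, 990) = 975
Overlap = max(0, 975 - 930) = 45 min


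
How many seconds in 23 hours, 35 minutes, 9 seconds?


Hours: 23 × 3600 = 82800
Minutes: 35 × 60 = 2100
Seconds: 9
Total = 82800 + 2100 + 9 = 84909

84909 seconds


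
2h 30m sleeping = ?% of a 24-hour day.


Time: 150 minutes
Day: 1440 minutes
Percentage = (150/1440) × 100 ≈ 10.4%

10.4%


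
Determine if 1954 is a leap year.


Rules: divisible by 4 AND (not by 100 OR by 400)
1954 ÷ 4 = 488 remainder 2 → not divisible by 4
Not divisible by 4 → not a leap year

No


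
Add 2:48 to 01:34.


04:22

Start: 94 minutes from midnight
Add: 168 minutes
Total: 262 minutes
Hours: 262 ÷ 60 = 4 remainder 22


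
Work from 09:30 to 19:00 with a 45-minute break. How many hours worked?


Total time = (19×60+0) - (9×60+30)
= 1140 - 570 = 570 min
Minus break: 570 - 45 = 525 min
= 8h 45m

8h 45m (525 minutes)


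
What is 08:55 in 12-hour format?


Hour: 8
8 < 12 → AM

8:55 AM


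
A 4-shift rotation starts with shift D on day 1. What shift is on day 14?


Shifts: A, B, C, D
Start: D (index 3)
Day 14: (3 + 14 - 1) mod 4
= 16 mod 4
= 0
Index 0 → shift A

Shift A


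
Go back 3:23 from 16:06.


12:43

Start: 966 minutes from midnight
Subtract: 203 minutes
Remaining: 966 - 203 = 763
Hours: 12, Minutes: 43


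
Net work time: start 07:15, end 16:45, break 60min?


8h 30m (510 minutes)

Total time = (16×60+45) - (7×60+15)
= 1005 - 435 = 570 min
Minus break: 570 - 60 = 510 min
= 8h 30m


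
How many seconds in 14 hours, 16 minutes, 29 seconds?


51389 seconds

Hours: 14 × 3600 = 50400
Minutes: 16 × 60 = 960
Seconds: 29
Total = 50400 + 960 + 29 = 51389


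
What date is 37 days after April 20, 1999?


Start: April 20, 1999
Add 37 days
April 20 → May 1: 30 - 20 + 1 = 11 days (37 - 11 = 26 left)
May 1 + 26 = May 27, 1999

May 27, 1999


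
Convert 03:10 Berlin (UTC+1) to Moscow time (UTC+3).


Time difference = UTC+3 - UTC+1 = +2 hours
New hour = (3 + 2) mod 24
= 5 mod 24 = 5
Minutes unchanged → 05:10

05:10


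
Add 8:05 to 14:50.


22:55

Start: 890 minutes from midnight
Add: 485 minutes
Total: 1375 minutes
Hours: 1375 ÷ 60 = 22 remainder 55


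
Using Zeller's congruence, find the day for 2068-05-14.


Monday

Zeller's congruence:
q=14, m=5, k=68, j=20
h = (14 + ⌊13×6/5⌋ + 68 + ⌊68/4⌋ + ⌊20/4⌋ - 2×20) mod 7
= (14 + 15 + 68 + 17 + 5 - 40) mod 7
= 79 mod 7 = 2
h=2 → Monday


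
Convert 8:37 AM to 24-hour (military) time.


08:37

Input: 8:37 AM
AM hour stays: 8


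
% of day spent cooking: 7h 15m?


Time: 435 minutes
Day: 1440 minutes
Percentage = (435/1440) × 100 ≈ 30.2%

30.2%


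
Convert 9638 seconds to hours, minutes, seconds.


Hours: 9638 ÷ 3600 = 2 remainder 2438
Minutes: 2438 ÷ 60 = 40 remainder 38
Seconds: 38

2h 40m 38s


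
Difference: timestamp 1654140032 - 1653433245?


Difference = 1654140032 - 1653433245 = 706787 seconds
In hours: 706787 / 3600 ≈ 196.3
In days: 706787 / 86400 ≈ 8.18

706787 seconds (196.3 hours / 8.18 days)


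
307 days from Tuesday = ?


Monday

Start: Tuesday (index 1)
(1 + 307) mod 7
= 308 mod 7
= 0
Index 0 → Monday


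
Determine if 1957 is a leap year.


No

Rules: divisible by 4 AND (not by 100 OR by 400)
1957 ÷ 4 = 489 remainder 1 → not divisible by 4
Not divisible by 4 → not a leap year


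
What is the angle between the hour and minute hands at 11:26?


Hour hand = 11×30 + 26×0.5 = 343.0°
Minute hand = 26×6 = 156°
Difference = |343.0 - 156| = 187.0°
Since > 180°: 360 - 187.0 = 173.0°

173.0°


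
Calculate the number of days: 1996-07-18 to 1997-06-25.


From July 18, 1996 to June 25, 1997
Rest of July 1996: 31 - 18 = 13
Full months: August 31, September 30, October 31, November 30, December 31, January 31, February 1997 28, March 31, April 30, May 31
Days into June 1997: 25
Total = 13 + 31 + 30 + 31 + 30 + 31 + 31 + 28 + 31 + 30 + 31 + 25 = 342 days

342 days


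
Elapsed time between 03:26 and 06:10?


End time in minutes: 6×60 + 10 = 370
Start time in minutes: 3×60 + 26 = 206
Difference = 370 - 206 = 164 minutes
= 2 hours 44 minutes

2h 44m


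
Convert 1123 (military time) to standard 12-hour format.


Hour: 11
11 < 12 → AM

11:23 AM


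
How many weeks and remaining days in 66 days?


9 weeks 3 days

Weeks: 66 ÷ 7 = 9 remainder 3


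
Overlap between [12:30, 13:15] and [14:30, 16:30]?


0 minutes

Meeting A: 750-795 (in minutes from midnight)
Meeting B: 870-990
Overlap start = max(750, 870) = 870
Overlap end = min(795, 990) = 795
Overlap = max(0, 795 - 870) = 0 min


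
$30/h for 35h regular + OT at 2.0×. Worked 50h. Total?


Regular: 35h × $30 = $1050.00
Overtime: 50 - 35 = 15h
OT pay: 15h × $30 × 2.0 = $900.00
Total = $1050.00 + $900.00 = $1950.00

$1950.00


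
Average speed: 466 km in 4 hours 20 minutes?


107.5 km/h

Distance: 466 km
Time: 4h 20m = 260 min = 260/60 = 13/3 hours
Speed = 466 ÷ (13/3) = 466 × 3 / 13 = 1398/13 ≈ 107.5 km/h


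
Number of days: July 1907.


31 days

Month: July (month 7)
July has 31 days


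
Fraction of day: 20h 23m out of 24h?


Total minutes: 20×60 + 23 = 1223
Day = 24×60 = 1440 minutes
Fraction = 1223/1440 ≈ 0.8493
As a percentage: 1223/1440 × 100 ≈ 84.93%

0.8493 (84.93%)


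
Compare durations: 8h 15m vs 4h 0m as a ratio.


33:16 (2.06)

Duration 1: 495 minutes
Duration 2: 240 minutes
Ratio = 495:240
GCD = 15
Simplified = 33:16
As a decimal: 33/16 ≈ 2.06


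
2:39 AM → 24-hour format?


Input: 2:39 AM
AM hour stays: 2

02:39


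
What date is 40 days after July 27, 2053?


September 5, 2053

Start: July 27, 2053
Add 40 days
July 27 → August 1: 31 - 27 + 1 = 5 days (40 - 5 = 35 left)
August 1 → September 1: 31 - 1 + 1 = 31 days (35 - 31 = 4 left)
September 1 + 4 = September 5, 2053


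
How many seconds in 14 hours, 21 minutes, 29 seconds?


Hours: 14 × 3600 = 50400
Minutes: 21 × 60 = 1260
Seconds: 29
Total = 50400 + 1260 + 29 = 51689

51689 seconds


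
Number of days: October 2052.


Month: October (month 10)
October has 31 days

31 days


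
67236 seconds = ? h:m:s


18h 40m 36s

Hours: 67236 ÷ 3600 = 18 remainder 2436
Minutes: 2436 ÷ 60 = 40 remainder 36
Seconds: 36


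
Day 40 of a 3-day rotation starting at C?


Shift C

Shifts: A, B, C
Start: C (index 2)
Day 40: (2 + 40 - 1) mod 3
= 41 mod 3
= 2
Index 2 → shift C


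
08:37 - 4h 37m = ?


04:00

Start: 517 minutes from midnight
Subtract: 277 minutes
Remaining: 517 - 277 = 240
Hours: 4, Minutes: 0


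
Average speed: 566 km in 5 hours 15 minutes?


Distance: 566 km
Time: 5h 15m = 315 min = 315/60 = 21/4 hours
Speed = 566 ÷ (21/4) = 566 × 4 / 21 = 2264/21 ≈ 107.8 km/h

107.8 km/h


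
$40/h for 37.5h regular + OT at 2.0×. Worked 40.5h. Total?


Regular: 37.5h × $40 = $1500.00
Overtime: 40.5 - 37.5 = 3.0h
OT pay: 3.0h × $40 × 2.0 = $240.00
Total = $1500.00 + $240.00 = $1740.00

$1740.00


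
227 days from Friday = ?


Start: Friday (index 4)
(4 + 227) mod 7
= 231 mod 7
= 0
Index 0 → Monday

Monday


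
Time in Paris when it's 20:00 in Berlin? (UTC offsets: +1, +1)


20:00

Time difference = UTC+1 - UTC+1 = +0 hours
New hour = (20 + 0) mod 24
= 20 mod 24 = 20
Minutes unchanged → 20:00


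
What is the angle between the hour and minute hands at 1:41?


164.5°

Hour hand = 1×30 + 41×0.5 = 50.5°
Minute hand = 41×6 = 246°
Difference = |50.5 - 246| = 195.5°
Since > 180°: 360 - 195.5 = 164.5°


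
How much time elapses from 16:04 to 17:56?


End time in minutes: 17×60 + 56 = 1076
Start time in minutes: 16×60 + 4 = 964
Difference = 1076 - 964 = 112 minutes
= 1 hours 52 minutes

1h 52m


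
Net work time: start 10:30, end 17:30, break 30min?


Total time = (17×60+30) - (10×60+30)
= 1050 - 630 = 420 min
Minus break: 420 - 30 = 390 min
= 6h 30m

6h 30m (390 minutes)


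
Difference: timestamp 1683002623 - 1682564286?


438337 seconds (121.8 hours / 5.07 days)

Difference = 1683002623 - 1682564286 = 438337 seconds
In hours: 438337 / 3600 ≈ 121.8
In days: 438337 / 86400 ≈ 5.07


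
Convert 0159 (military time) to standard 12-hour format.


1:59 AM

Hour: 1
1 < 12 → AM


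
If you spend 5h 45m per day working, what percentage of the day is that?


Time: 345 minutes
Day: 1440 minutes
Percentage = (345/1440) × 100 ≈ 24.0%

24.0%


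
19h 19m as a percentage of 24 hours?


0.8049 (80.49%)

Total minutes: 19×60 + 19 = 1159
Day = 24×60 = 1440 minutes
Fraction = 1159/1440 ≈ 0.8049
As a percentage: 1159/1440 × 100 ≈ 80.49%


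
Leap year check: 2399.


No

Rules: divisible by 4 AND (not by 100 OR by 400)
2399 ÷ 4 = 599 remainder 3 → not divisible by 4
Not divisible by 4 → not a leap year


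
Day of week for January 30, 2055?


Zeller's congruence:
q=30, m=13, k=54, j=20
h = (30 + ⌊13×14/5⌋ + 54 + ⌊54/4⌋ + ⌊20/4⌋ - 2×20) mod 7
= (30 + 36 + 54 + 13 + 5 - 40) mod 7
= 98 mod 7 = 0
h=0 → Saturday

Saturday


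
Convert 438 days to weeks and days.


62 weeks 4 days

Weeks: 438 ÷ 7 = 62 remainder 4


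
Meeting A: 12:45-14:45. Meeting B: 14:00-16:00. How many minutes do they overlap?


45 minutes

Meeting A: 765-885 (in minutes from midnight)
Meeting B: 840-960
Overlap start = max(765, 840) = 840
Overlap end = min(885, 960) = 885
Overlap = max(0, 885 - 840) = 45 min


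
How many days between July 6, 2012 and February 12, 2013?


From July 6, 2012 to February 12, 2013
Rest of July 2012: 31 - 6 = 25
Full months: August 31, September 30, October 31, November 30, December 31, January 31
Days into February 2013: 12
Total = 25 + 31 + 30 + 31 + 30 + 31 + 31 + 12 = 221 days

221 days


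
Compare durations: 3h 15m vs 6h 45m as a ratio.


13:27 (0.48)

Duration 1: 195 minutes
Duration 2: 405 minutes
Ratio = 195:405
GCD = 15
Simplified = 13:27
As a decimal: 13/27 ≈ 0.48


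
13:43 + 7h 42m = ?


Start: 823 minutes from midnight
Add: 462 minutes
Total: 1285 minutes
Hours: 1285 ÷ 60 = 21 remainder 25

21:25


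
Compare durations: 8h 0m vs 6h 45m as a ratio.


32:27 (1.19)

Duration 1: 480 minutes
Duration 2: 405 minutes
Ratio = 480:405
GCD = 15
Simplified = 32:27
As a decimal: 32/27 ≈ 1.19


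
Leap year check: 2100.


Rules: divisible by 4 AND (not by 100 OR by 400)
2100 ÷ 4 = 525 exactly → divisible by 4
2100 ÷ 100 = 21 exactly → divisible by 100
2100 ÷ 400 = 5 remainder 100 → not divisible by 400
Divisible by 100 but not by 400 → not a leap year

No


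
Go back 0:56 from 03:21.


Start: 201 minutes from midnight
Subtract: 56 minutes
Remaining: 201 - 56 = 145
Hours: 2, Minutes: 25

02:25


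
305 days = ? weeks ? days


43 weeks 4 days

Weeks: 305 ÷ 7 = 43 remainder 4


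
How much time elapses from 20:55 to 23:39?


End time in minutes: 23×60 + 39 = 1419
Start time in minutes: 20×60 + 55 = 1255
Difference = 1419 - 1255 = 164 minutes
= 2 hours 44 minutes

2h 44m


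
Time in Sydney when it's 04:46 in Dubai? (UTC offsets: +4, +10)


Time difference = UTC+10 - UTC+4 = +6 hours
New hour = (4 + 6) mod 24
= 10 mod 24 = 10
Minutes unchanged → 10:46

10:46


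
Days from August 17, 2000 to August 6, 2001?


From August 17, 2000 to August 6, 2001
Rest of August 2000: 31 - 17 = 14
Full months: September 30, October 31, November 30, December 31, January 31, February 2001 28, March 31, April 30, May 31, June 30, July 31
Days into August 2001: 6
Total = 14 + 30 + 31 + 30 + 31 + 31 + 28 + 31 + 30 + 31 + 30 + 31 + 6 = 354 days

354 days


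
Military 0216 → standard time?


Hour: 2
2 < 12 → AM

2:16 AM


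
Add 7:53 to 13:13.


21:06

Start: 793 minutes from midnight
Add: 473 minutes
Total: 1266 minutes
Hours: 1266 ÷ 60 = 21 remainder 6


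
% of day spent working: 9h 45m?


Time: 585 minutes
Day: 1440 minutes
Percentage = (585/1440) × 100 ≈ 40.6%

40.6%


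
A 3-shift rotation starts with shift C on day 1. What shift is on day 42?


Shift B

Shifts: A, B, C
Start: C (index 2)
Day 42: (2 + 42 - 1) mod 3
= 43 mod 3
= 1
Index 1 → shift B


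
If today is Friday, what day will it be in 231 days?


Start: Friday (index 4)
(4 + 231) mod 7
= 235 mod 7
= 4
Index 4 → Friday

Friday


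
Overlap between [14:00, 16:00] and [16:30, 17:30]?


0 minutes

Meeting A: 840-960 (in minutes from midnight)
Meeting B: 990-1050
Overlap start = max(840, 990) = 990
Overlap end = min(960, 1050) = 960
Overlap = max(0, 960 - 990) = 0 min


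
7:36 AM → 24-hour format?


07:36

Input: 7:36 AM
AM hour stays: 7


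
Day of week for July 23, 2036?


Wednesday

Zeller's congruence:
q=23, m=7, k=36, j=20
h = (23 + ⌊13×8/5⌋ + 36 + ⌊36/4⌋ + ⌊20/4⌋ - 2×20) mod 7
= (23 + 20 + 36 + 9 + 5 - 40) mod 7
= 53 mod 7 = 4
h=4 → Wednesday


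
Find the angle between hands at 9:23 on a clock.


143.5°

Hour hand = 9×30 + 23×0.5 = 281.5°
Minute hand = 23×6 = 138°
Difference = |281.5 - 138| = 143.5°


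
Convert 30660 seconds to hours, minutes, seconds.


8h 31m 0s

Hours: 30660 ÷ 3600 = 8 remainder 1860
Minutes: 1860 ÷ 60 = 31 remainder 0
Seconds: 0


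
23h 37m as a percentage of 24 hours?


0.9840 (98.40%)

Total minutes: 23×60 + 37 = 1417
Day = 24×60 = 1440 minutes
Fraction = 1417/1440 ≈ 0.9840
As a percentage: 1417/1440 × 100 ≈ 98.40%


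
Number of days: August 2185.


31 days

Month: August (month 8)
August has 31 days


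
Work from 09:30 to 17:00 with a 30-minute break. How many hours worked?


Total time = (17×60+0) - (9×60+30)
= 1020 - 570 = 450 min
Minus break: 450 - 30 = 420 min
= 7h 0m

7h 0m (420 minutes)


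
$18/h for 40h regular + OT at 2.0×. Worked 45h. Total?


Regular: 40h × $18 = $720.00
Overtime: 45 - 40 = 5h
OT pay: 5h × $18 × 2.0 = $180.00
Total = $720.00 + $180.00 = $900.00

$900.00


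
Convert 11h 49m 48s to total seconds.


42588 seconds

Hours: 11 × 3600 = 39600
Minutes: 49 × 60 = 2940
Seconds: 48
Total = 39600 + 2940 + 48 = 42588


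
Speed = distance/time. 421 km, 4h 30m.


93.6 km/h

Distance: 421 km
Time: 4h 30m = 270 min = 270/60 = 9/2 hours
Speed = 421 ÷ (9/2) = 421 × 2 / 9 = 842/9 ≈ 93.6 km/h


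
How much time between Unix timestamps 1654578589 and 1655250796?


Difference = 1655250796 - 1654578589 = 672207 seconds
In hours: 672207 / 3600 ≈ 186.7
In days: 672207 / 86400 ≈ 7.78

672207 seconds (186.7 hours / 7.78 days)


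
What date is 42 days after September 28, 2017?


Start: September 28, 2017
Add 42 days
September 28 → October 1: 30 - 28 + 1 = 3 days (42 - 3 = 39 left)
October 1 → November 1: 31 - 1 + 1 = 31 days (39 - 31 = 8 left)
November 1 + 8 = November 9, 2017

November 9, 2017


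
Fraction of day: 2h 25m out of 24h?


0.1007 (10.07%)

Total minutes: 2×60 + 25 = 145
Day = 24×60 = 1440 minutes
Fraction = 145/1440 ≈ 0.1007
As a percentage: 145/1440 × 100 ≈ 10.07%


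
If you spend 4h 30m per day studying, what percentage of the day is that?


Time: 270 minutes
Day: 1440 minutes
Percentage = (270/1440) × 100 ≈ 18.8%

18.8%


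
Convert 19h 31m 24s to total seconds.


70284 seconds

Hours: 19 × 3600 = 68400
Minutes: 31 × 60 = 1860
Seconds: 24
Total = 68400 + 1860 + 24 = 70284


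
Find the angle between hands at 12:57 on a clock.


Hour hand (12 ≡ 0 on the dial): 0×30 + 57×0.5 = 28.5°
Minute hand = 57×6 = 342°
Difference = |28.5 - 342| = 313.5°
Since > 180°: 360 - 313.5 = 46.5°

46.5°


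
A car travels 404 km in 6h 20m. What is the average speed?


63.8 km/h

Distance: 404 km
Time: 6h 20m = 380 min = 380/60 = 19/3 hours
Speed = 404 ÷ (19/3) = 404 × 3 / 19 = 1212/19 ≈ 63.8 km/h


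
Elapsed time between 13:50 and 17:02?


End time in minutes: 17×60 + 2 = 1022
Start time in minutes: 13×60 + 50 = 830
Difference = 1022 - 830 = 192 minutes
= 3 hours 12 minutes

3h 12m


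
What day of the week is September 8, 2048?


Zeller's congruence:
q=8, m=9, k=48, j=20
h = (8 + ⌊13×10/5⌋ + 48 + ⌊48/4⌋ + ⌊20/4⌋ - 2×20) mod 7
= (8 + 26 + 48 + 12 + 5 - 40) mod 7
= 59 mod 7 = 3
h=3 → Tuesday

Tuesday


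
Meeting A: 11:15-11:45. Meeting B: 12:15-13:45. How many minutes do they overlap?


Meeting A: 675-705 (in minutes from midnight)
Meeting B: 735-825
Overlap start = max(675, 735) = 735
Overlap end = min(705, 825) = 705
Overlap = max(0, 705 - 735) = 0 min

0 minutes


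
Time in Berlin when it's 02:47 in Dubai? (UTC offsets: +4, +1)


Time difference = UTC+1 - UTC+4 = -3 hours
New hour = (2 -3) mod 24
= -1 mod 24 = 23
Minutes unchanged → 23:47; -1 < 0 → previous day

23:47 (previous day)
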